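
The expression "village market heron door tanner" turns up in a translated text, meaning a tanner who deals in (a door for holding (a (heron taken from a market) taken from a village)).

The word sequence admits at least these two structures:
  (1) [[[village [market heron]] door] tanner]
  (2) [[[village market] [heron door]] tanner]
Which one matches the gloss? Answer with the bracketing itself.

[[[village [market heron]] door] tanner]

The paraphrase's head is the "tanner" part ("tanner"); its modifier is "village market heron door".
That top-level split, carried through the inner groups, gives [[[village [market heron]] door] tanner].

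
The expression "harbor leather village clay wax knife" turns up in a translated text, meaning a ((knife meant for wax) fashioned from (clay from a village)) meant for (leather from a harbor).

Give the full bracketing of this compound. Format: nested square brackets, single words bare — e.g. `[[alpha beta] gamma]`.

Overall it is a kind of knife (specifically "village clay wax knife"); the modifier is "harbor leather".
Within "harbor leather", the head is "leather" and the modifier is "harbor".
Within "village clay wax knife", the head is "knife" (specifically "wax knife") and the modifier is "village clay".
Within "village clay", the head is "clay" and the modifier is "village".
Within "wax knife", the head is "knife" and the modifier is "wax".
Assembled: [[harbor leather] [[village clay] [wax knife]]].

[[harbor leather] [[village clay] [wax knife]]]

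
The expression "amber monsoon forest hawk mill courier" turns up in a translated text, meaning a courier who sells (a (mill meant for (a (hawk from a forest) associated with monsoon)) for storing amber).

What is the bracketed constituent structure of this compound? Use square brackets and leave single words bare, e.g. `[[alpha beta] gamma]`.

[[amber [[monsoon [forest hawk]] mill]] courier]

Whole compound: head "courier", modifier "amber monsoon forest hawk mill".
Within "amber monsoon forest hawk mill", the head is "mill" (specifically "monsoon forest hawk mill") and the modifier is "amber".
Within "monsoon forest hawk mill", the head is "mill" and the modifier is "monsoon forest hawk".
Within "monsoon forest hawk", the head is "hawk" (specifically "forest hawk") and the modifier is "monsoon".
Within "forest hawk", the head is "hawk" and the modifier is "forest".
Putting it together: [[amber [[monsoon [forest hawk]] mill]] courier].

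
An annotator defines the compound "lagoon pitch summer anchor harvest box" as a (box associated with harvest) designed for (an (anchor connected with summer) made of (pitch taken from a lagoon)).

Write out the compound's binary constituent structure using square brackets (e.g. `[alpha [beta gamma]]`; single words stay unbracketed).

The outermost head in the paraphrase is "box" (specifically "harvest box"), modified by "lagoon pitch summer anchor".
Within "lagoon pitch summer anchor", the head is "anchor" (specifically "summer anchor") and the modifier is "lagoon pitch".
Within "lagoon pitch", the head is "pitch" and the modifier is "lagoon".
Within "summer anchor", the head is "anchor" and the modifier is "summer".
Within "harvest box", the head is "box" and the modifier is "harvest".
So the structure is [[[lagoon pitch] [summer anchor]] [harvest box]].

[[[lagoon pitch] [summer anchor]] [harvest box]]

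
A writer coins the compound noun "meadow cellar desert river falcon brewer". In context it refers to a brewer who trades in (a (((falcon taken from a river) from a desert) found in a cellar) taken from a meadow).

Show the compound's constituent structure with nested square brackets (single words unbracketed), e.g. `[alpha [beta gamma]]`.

Overall it is a kind of brewer; the modifier is "meadow cellar desert river falcon".
"meadow cellar desert river falcon" → head "falcon" (specifically "cellar desert river falcon"), modifier "meadow".
"cellar desert river falcon" → head "falcon" (specifically "desert river falcon"), modifier "cellar".
"desert river falcon" → head "falcon" (specifically "river falcon"), modifier "desert".
"river falcon" → head "falcon", modifier "river".
Putting it together: [[meadow [cellar [desert [river falcon]]]] brewer].

[[meadow [cellar [desert [river falcon]]]] brewer]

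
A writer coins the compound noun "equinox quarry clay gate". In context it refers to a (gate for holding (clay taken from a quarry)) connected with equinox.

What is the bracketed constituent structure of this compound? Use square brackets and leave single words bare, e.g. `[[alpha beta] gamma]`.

The outermost head in the paraphrase is "gate" (specifically "quarry clay gate"), modified by "equinox".
"quarry clay gate" → head "gate", modifier "quarry clay".
"quarry clay" → head "clay", modifier "quarry".
Assembled: [equinox [[quarry clay] gate]].

[equinox [[quarry clay] gate]]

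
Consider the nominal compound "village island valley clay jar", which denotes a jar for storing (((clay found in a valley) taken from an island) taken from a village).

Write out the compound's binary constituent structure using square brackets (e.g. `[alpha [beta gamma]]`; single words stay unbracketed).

The outermost head in the paraphrase is "jar", modified by "village island valley clay".
Inside "village island valley clay": head "clay" (specifically "island valley clay"), modifier "village".
Inside "island valley clay": head "clay" (specifically "valley clay"), modifier "island".
Inside "valley clay": head "clay", modifier "valley".
Assembled: [[village [island [valley clay]]] jar].

[[village [island [valley clay]]] jar]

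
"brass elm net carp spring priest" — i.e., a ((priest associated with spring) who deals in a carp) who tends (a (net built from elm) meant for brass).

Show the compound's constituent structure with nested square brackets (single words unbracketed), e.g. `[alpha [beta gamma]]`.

At the top level: head "priest" (specifically "carp spring priest"); modifier "brass elm net".
Within "brass elm net", the head is "net" (specifically "elm net") and the modifier is "brass".
Within "elm net", the head is "net" and the modifier is "elm".
Within "carp spring priest", the head is "priest" (specifically "spring priest") and the modifier is "carp".
Within "spring priest", the head is "priest" and the modifier is "spring".
Assembled: [[brass [elm net]] [carp [spring priest]]].

[[brass [elm net]] [carp [spring priest]]]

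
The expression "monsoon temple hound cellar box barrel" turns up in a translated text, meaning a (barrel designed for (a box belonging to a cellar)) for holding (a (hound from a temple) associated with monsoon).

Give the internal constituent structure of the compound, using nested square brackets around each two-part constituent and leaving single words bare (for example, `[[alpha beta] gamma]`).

At the top level: head "barrel" (specifically "cellar box barrel"); modifier "monsoon temple hound".
"monsoon temple hound" → head "hound" (specifically "temple hound"), modifier "monsoon".
"temple hound" → head "hound", modifier "temple".
"cellar box barrel" → head "barrel", modifier "cellar box".
"cellar box" → head "box", modifier "cellar".
Assembled: [[monsoon [temple hound]] [[cellar box] barrel]].

[[monsoon [temple hound]] [[cellar box] barrel]]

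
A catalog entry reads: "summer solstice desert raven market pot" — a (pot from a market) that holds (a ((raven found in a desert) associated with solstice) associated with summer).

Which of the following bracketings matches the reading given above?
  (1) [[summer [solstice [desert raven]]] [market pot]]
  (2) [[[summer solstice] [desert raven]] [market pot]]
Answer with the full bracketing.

[[summer [solstice [desert raven]]] [market pot]]

The paraphrase's head is the "pot" part ("market pot"); its modifier is "summer solstice desert raven".
That top-level split, carried through the inner groups, gives [[summer [solstice [desert raven]]] [market pot]].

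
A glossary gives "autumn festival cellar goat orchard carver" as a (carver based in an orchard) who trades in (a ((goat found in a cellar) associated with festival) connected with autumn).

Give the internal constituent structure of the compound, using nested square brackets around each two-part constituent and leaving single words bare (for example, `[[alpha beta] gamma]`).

Overall it is a kind of carver (specifically "orchard carver"); the modifier is "autumn festival cellar goat".
Inside "autumn festival cellar goat": head "goat" (specifically "festival cellar goat"), modifier "autumn".
Inside "festival cellar goat": head "goat" (specifically "cellar goat"), modifier "festival".
Inside "cellar goat": head "goat", modifier "cellar".
Inside "orchard carver": head "carver", modifier "orchard".
Putting it together: [[autumn [festival [cellar goat]]] [orchard carver]].

[[autumn [festival [cellar goat]]] [orchard carver]]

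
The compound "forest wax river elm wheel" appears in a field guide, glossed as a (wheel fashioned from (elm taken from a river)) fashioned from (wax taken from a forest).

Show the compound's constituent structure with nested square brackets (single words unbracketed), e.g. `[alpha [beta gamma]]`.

[[forest wax] [[river elm] wheel]]

At the top level: head "wheel" (specifically "river elm wheel"); modifier "forest wax".
Inside "forest wax": head "wax", modifier "forest".
Inside "river elm wheel": head "wheel", modifier "river elm".
Inside "river elm": head "elm", modifier "river".
Putting it together: [[forest wax] [[river elm] wheel]].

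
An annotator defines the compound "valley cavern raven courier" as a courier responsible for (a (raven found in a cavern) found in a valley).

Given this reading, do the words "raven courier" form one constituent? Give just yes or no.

no

The top-level split is [valley cavern raven] [courier]; the full structure is [[valley [cavern raven]] courier].
"raven courier" straddles a constituent boundary, so it is not a single unit.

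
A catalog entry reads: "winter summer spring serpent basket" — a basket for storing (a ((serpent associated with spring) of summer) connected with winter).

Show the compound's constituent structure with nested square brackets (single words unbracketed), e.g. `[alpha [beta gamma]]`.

[[winter [summer [spring serpent]]] basket]

At the top level: head "basket"; modifier "winter summer spring serpent".
Inside "winter summer spring serpent": head "serpent" (specifically "summer spring serpent"), modifier "winter".
Inside "summer spring serpent": head "serpent" (specifically "spring serpent"), modifier "summer".
Inside "spring serpent": head "serpent", modifier "spring".
Putting it together: [[winter [summer [spring serpent]]] basket].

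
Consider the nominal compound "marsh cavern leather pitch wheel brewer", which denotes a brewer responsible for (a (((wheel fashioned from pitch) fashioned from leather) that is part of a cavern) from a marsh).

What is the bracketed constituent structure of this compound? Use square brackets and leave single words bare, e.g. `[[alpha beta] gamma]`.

The outermost head in the paraphrase is "brewer", modified by "marsh cavern leather pitch wheel".
Within "marsh cavern leather pitch wheel", the head is "wheel" (specifically "cavern leather pitch wheel") and the modifier is "marsh".
Within "cavern leather pitch wheel", the head is "wheel" (specifically "leather pitch wheel") and the modifier is "cavern".
Within "leather pitch wheel", the head is "wheel" (specifically "pitch wheel") and the modifier is "leather".
Within "pitch wheel", the head is "wheel" and the modifier is "pitch".
So the structure is [[marsh [cavern [leather [pitch wheel]]]] brewer].

[[marsh [cavern [leather [pitch wheel]]]] brewer]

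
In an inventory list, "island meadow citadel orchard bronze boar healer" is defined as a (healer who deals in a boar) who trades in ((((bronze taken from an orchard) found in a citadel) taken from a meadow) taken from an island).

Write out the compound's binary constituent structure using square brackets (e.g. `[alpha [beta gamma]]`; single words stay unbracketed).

[[island [meadow [citadel [orchard bronze]]]] [boar healer]]

Overall it is a kind of healer (specifically "boar healer"); the modifier is "island meadow citadel orchard bronze".
Within "island meadow citadel orchard bronze", the head is "bronze" (specifically "meadow citadel orchard bronze") and the modifier is "island".
Within "meadow citadel orchard bronze", the head is "bronze" (specifically "citadel orchard bronze") and the modifier is "meadow".
Within "citadel orchard bronze", the head is "bronze" (specifically "orchard bronze") and the modifier is "citadel".
Within "orchard bronze", the head is "bronze" and the modifier is "orchard".
Within "boar healer", the head is "healer" and the modifier is "boar".
Putting it together: [[island [meadow [citadel [orchard bronze]]]] [boar healer]].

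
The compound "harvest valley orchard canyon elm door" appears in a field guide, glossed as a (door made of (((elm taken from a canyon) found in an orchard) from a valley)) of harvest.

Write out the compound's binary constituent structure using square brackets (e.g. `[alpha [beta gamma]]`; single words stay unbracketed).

Whole compound: head "door" (specifically "valley orchard canyon elm door"), modifier "harvest".
Inside "valley orchard canyon elm door": head "door", modifier "valley orchard canyon elm".
Inside "valley orchard canyon elm": head "elm" (specifically "orchard canyon elm"), modifier "valley".
Inside "orchard canyon elm": head "elm" (specifically "canyon elm"), modifier "orchard".
Inside "canyon elm": head "elm", modifier "canyon".
Assembled: [harvest [[valley [orchard [canyon elm]]] door]].

[harvest [[valley [orchard [canyon elm]]] door]]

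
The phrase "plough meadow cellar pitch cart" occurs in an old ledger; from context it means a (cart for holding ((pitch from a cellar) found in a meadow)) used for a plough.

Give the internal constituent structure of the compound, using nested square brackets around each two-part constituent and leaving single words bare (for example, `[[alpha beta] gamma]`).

At the top level: head "cart" (specifically "meadow cellar pitch cart"); modifier "plough".
"meadow cellar pitch cart" → head "cart", modifier "meadow cellar pitch".
"meadow cellar pitch" → head "pitch" (specifically "cellar pitch"), modifier "meadow".
"cellar pitch" → head "pitch", modifier "cellar".
So the structure is [plough [[meadow [cellar pitch]] cart]].

[plough [[meadow [cellar pitch]] cart]]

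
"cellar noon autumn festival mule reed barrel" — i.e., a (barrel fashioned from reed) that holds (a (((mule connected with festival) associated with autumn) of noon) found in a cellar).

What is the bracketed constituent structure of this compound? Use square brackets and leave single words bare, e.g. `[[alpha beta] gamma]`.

[[cellar [noon [autumn [festival mule]]]] [reed barrel]]

Whole compound: head "barrel" (specifically "reed barrel"), modifier "cellar noon autumn festival mule".
Inside "cellar noon autumn festival mule": head "mule" (specifically "noon autumn festival mule"), modifier "cellar".
Inside "noon autumn festival mule": head "mule" (specifically "autumn festival mule"), modifier "noon".
Inside "autumn festival mule": head "mule" (specifically "festival mule"), modifier "autumn".
Inside "festival mule": head "mule", modifier "festival".
Inside "reed barrel": head "barrel", modifier "reed".
So the structure is [[cellar [noon [autumn [festival mule]]]] [reed barrel]].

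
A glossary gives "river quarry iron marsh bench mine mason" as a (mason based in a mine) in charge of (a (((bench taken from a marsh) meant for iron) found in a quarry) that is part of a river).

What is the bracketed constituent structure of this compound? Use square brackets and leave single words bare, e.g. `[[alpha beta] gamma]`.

[[river [quarry [iron [marsh bench]]]] [mine mason]]

At the top level: head "mason" (specifically "mine mason"); modifier "river quarry iron marsh bench".
"river quarry iron marsh bench" → head "bench" (specifically "quarry iron marsh bench"), modifier "river".
"quarry iron marsh bench" → head "bench" (specifically "iron marsh bench"), modifier "quarry".
"iron marsh bench" → head "bench" (specifically "marsh bench"), modifier "iron".
"marsh bench" → head "bench", modifier "marsh".
"mine mason" → head "mason", modifier "mine".
So the structure is [[river [quarry [iron [marsh bench]]]] [mine mason]].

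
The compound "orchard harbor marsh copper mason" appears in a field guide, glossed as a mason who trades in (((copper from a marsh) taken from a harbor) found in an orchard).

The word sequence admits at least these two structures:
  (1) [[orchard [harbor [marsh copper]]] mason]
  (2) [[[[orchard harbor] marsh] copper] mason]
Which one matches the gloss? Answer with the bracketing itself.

[[orchard [harbor [marsh copper]]] mason]

The paraphrase's head is the "mason" part ("mason"); its modifier is "orchard harbor marsh copper".
That top-level split, carried through the inner groups, gives [[orchard [harbor [marsh copper]]] mason].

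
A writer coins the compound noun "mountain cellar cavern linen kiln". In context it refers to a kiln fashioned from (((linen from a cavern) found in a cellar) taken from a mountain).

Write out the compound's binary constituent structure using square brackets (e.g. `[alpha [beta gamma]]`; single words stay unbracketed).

[[mountain [cellar [cavern linen]]] kiln]

The outermost head in the paraphrase is "kiln", modified by "mountain cellar cavern linen".
Within "mountain cellar cavern linen", the head is "linen" (specifically "cellar cavern linen") and the modifier is "mountain".
Within "cellar cavern linen", the head is "linen" (specifically "cavern linen") and the modifier is "cellar".
Within "cavern linen", the head is "linen" and the modifier is "cavern".
Putting it together: [[mountain [cellar [cavern linen]]] kiln].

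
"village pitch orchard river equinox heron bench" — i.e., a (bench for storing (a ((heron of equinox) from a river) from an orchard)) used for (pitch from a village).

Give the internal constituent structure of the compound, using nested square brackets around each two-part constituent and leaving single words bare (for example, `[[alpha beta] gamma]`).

The outermost head in the paraphrase is "bench" (specifically "orchard river equinox heron bench"), modified by "village pitch".
"village pitch" → head "pitch", modifier "village".
"orchard river equinox heron bench" → head "bench", modifier "orchard river equinox heron".
"orchard river equinox heron" → head "heron" (specifically "river equinox heron"), modifier "orchard".
"river equinox heron" → head "heron" (specifically "equinox heron"), modifier "river".
"equinox heron" → head "heron", modifier "equinox".
Putting it together: [[village pitch] [[orchard [river [equinox heron]]] bench]].

[[village pitch] [[orchard [river [equinox heron]]] bench]]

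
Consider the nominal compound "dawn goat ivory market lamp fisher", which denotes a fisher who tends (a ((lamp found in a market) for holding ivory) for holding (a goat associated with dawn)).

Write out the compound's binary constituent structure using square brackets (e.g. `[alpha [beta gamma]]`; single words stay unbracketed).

[[[dawn goat] [ivory [market lamp]]] fisher]

Overall it is a kind of fisher; the modifier is "dawn goat ivory market lamp".
Inside "dawn goat ivory market lamp": head "lamp" (specifically "ivory market lamp"), modifier "dawn goat".
Inside "dawn goat": head "goat", modifier "dawn".
Inside "ivory market lamp": head "lamp" (specifically "market lamp"), modifier "ivory".
Inside "market lamp": head "lamp", modifier "market".
So the structure is [[[dawn goat] [ivory [market lamp]]] fisher].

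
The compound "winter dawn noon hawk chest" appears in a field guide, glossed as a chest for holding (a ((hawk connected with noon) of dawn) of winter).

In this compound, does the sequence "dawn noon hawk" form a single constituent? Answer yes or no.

yes

The paraphrase groups the words so that "dawn noon hawk" is one unit: it corresponds to a single parenthesized sub-phrase.
The full structure is [[winter [dawn [noon hawk]]] chest], in which [dawn noon hawk] is a constituent.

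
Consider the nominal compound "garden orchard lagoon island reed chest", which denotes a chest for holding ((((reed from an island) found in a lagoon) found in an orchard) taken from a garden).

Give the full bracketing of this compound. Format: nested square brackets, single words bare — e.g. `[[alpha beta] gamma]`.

Whole compound: head "chest", modifier "garden orchard lagoon island reed".
Inside "garden orchard lagoon island reed": head "reed" (specifically "orchard lagoon island reed"), modifier "garden".
Inside "orchard lagoon island reed": head "reed" (specifically "lagoon island reed"), modifier "orchard".
Inside "lagoon island reed": head "reed" (specifically "island reed"), modifier "lagoon".
Inside "island reed": head "reed", modifier "island".
Assembled: [[garden [orchard [lagoon [island reed]]]] chest].

[[garden [orchard [lagoon [island reed]]]] chest]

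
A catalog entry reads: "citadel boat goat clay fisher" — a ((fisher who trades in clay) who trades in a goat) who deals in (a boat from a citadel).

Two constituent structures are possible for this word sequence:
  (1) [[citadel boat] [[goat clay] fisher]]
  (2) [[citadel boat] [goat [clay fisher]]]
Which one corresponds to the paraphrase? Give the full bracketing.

[[citadel boat] [goat [clay fisher]]]

The paraphrase's head is the "fisher" part ("goat clay fisher"); its modifier is "citadel boat".
That top-level split, carried through the inner groups, gives [[citadel boat] [goat [clay fisher]]].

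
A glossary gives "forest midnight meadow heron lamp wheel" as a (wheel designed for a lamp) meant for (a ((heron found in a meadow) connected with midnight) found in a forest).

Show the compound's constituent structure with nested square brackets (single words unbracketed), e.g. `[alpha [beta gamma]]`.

[[forest [midnight [meadow heron]]] [lamp wheel]]

At the top level: head "wheel" (specifically "lamp wheel"); modifier "forest midnight meadow heron".
Within "forest midnight meadow heron", the head is "heron" (specifically "midnight meadow heron") and the modifier is "forest".
Within "midnight meadow heron", the head is "heron" (specifically "meadow heron") and the modifier is "midnight".
Within "meadow heron", the head is "heron" and the modifier is "meadow".
Within "lamp wheel", the head is "wheel" and the modifier is "lamp".
Putting it together: [[forest [midnight [meadow heron]]] [lamp wheel]].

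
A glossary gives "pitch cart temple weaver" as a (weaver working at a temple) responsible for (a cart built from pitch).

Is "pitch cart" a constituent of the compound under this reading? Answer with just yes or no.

The paraphrase groups the words so that "pitch cart" is one unit: it corresponds to a single parenthesized sub-phrase.
The full structure is [[pitch cart] [temple weaver]], in which [pitch cart] is a constituent.

yes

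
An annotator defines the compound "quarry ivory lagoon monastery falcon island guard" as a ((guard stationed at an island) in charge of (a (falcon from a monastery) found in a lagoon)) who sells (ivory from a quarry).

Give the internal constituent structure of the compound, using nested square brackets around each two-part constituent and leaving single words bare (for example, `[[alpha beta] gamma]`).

[[quarry ivory] [[lagoon [monastery falcon]] [island guard]]]

Whole compound: head "guard" (specifically "lagoon monastery falcon island guard"), modifier "quarry ivory".
Inside "quarry ivory": head "ivory", modifier "quarry".
Inside "lagoon monastery falcon island guard": head "guard" (specifically "island guard"), modifier "lagoon monastery falcon".
Inside "lagoon monastery falcon": head "falcon" (specifically "monastery falcon"), modifier "lagoon".
Inside "monastery falcon": head "falcon", modifier "monastery".
Inside "island guard": head "guard", modifier "island".
Assembled: [[quarry ivory] [[lagoon [monastery falcon]] [island guard]]].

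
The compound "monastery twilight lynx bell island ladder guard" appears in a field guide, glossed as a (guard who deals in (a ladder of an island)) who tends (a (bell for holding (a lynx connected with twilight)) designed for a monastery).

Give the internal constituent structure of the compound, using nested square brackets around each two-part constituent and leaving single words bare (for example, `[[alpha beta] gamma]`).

[[monastery [[twilight lynx] bell]] [[island ladder] guard]]

At the top level: head "guard" (specifically "island ladder guard"); modifier "monastery twilight lynx bell".
"monastery twilight lynx bell" → head "bell" (specifically "twilight lynx bell"), modifier "monastery".
"twilight lynx bell" → head "bell", modifier "twilight lynx".
"twilight lynx" → head "lynx", modifier "twilight".
"island ladder guard" → head "guard", modifier "island ladder".
"island ladder" → head "ladder", modifier "island".
So the structure is [[monastery [[twilight lynx] bell]] [[island ladder] guard]].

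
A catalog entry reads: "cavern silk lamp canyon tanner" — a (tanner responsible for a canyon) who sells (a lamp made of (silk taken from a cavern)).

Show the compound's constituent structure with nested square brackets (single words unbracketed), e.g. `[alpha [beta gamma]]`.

[[[cavern silk] lamp] [canyon tanner]]

At the top level: head "tanner" (specifically "canyon tanner"); modifier "cavern silk lamp".
"cavern silk lamp" → head "lamp", modifier "cavern silk".
"cavern silk" → head "silk", modifier "cavern".
"canyon tanner" → head "tanner", modifier "canyon".
Assembled: [[[cavern silk] lamp] [canyon tanner]].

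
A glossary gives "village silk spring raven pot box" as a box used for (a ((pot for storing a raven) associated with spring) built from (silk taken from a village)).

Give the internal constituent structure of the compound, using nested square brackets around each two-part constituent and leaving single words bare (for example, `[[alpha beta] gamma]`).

[[[village silk] [spring [raven pot]]] box]

At the top level: head "box"; modifier "village silk spring raven pot".
Within "village silk spring raven pot", the head is "pot" (specifically "spring raven pot") and the modifier is "village silk".
Within "village silk", the head is "silk" and the modifier is "village".
Within "spring raven pot", the head is "pot" (specifically "raven pot") and the modifier is "spring".
Within "raven pot", the head is "pot" and the modifier is "raven".
Putting it together: [[[village silk] [spring [raven pot]]] box].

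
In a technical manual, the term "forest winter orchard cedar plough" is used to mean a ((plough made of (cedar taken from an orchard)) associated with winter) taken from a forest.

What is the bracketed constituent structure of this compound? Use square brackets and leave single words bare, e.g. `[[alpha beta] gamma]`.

Overall it is a kind of plough (specifically "winter orchard cedar plough"); the modifier is "forest".
"winter orchard cedar plough" → head "plough" (specifically "orchard cedar plough"), modifier "winter".
"orchard cedar plough" → head "plough", modifier "orchard cedar".
"orchard cedar" → head "cedar", modifier "orchard".
Assembled: [forest [winter [[orchard cedar] plough]]].

[forest [winter [[orchard cedar] plough]]]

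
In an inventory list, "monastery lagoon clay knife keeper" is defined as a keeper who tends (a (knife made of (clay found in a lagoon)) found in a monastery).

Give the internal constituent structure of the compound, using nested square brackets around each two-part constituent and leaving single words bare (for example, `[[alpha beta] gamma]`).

[[monastery [[lagoon clay] knife]] keeper]

At the top level: head "keeper"; modifier "monastery lagoon clay knife".
Inside "monastery lagoon clay knife": head "knife" (specifically "lagoon clay knife"), modifier "monastery".
Inside "lagoon clay knife": head "knife", modifier "lagoon clay".
Inside "lagoon clay": head "clay", modifier "lagoon".
So the structure is [[monastery [[lagoon clay] knife]] keeper].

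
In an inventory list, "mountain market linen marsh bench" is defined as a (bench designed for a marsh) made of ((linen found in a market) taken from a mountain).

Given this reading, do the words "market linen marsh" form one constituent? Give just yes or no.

no

The top-level split is [mountain market linen] [marsh bench]; the full structure is [[mountain [market linen]] [marsh bench]].
"market linen marsh" straddles a constituent boundary, so it is not a single unit.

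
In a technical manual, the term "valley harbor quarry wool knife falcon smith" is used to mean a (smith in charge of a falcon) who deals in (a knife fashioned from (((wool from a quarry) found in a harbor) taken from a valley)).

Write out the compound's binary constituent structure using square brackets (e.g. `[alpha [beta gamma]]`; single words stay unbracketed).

The outermost head in the paraphrase is "smith" (specifically "falcon smith"), modified by "valley harbor quarry wool knife".
Within "valley harbor quarry wool knife", the head is "knife" and the modifier is "valley harbor quarry wool".
Within "valley harbor quarry wool", the head is "wool" (specifically "harbor quarry wool") and the modifier is "valley".
Within "harbor quarry wool", the head is "wool" (specifically "quarry wool") and the modifier is "harbor".
Within "quarry wool", the head is "wool" and the modifier is "quarry".
Within "falcon smith", the head is "smith" and the modifier is "falcon".
Putting it together: [[[valley [harbor [quarry wool]]] knife] [falcon smith]].

[[[valley [harbor [quarry wool]]] knife] [falcon smith]]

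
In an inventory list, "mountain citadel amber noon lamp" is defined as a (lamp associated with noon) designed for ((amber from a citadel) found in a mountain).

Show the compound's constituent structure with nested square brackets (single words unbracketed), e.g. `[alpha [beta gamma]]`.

[[mountain [citadel amber]] [noon lamp]]

The outermost head in the paraphrase is "lamp" (specifically "noon lamp"), modified by "mountain citadel amber".
Within "mountain citadel amber", the head is "amber" (specifically "citadel amber") and the modifier is "mountain".
Within "citadel amber", the head is "amber" and the modifier is "citadel".
Within "noon lamp", the head is "lamp" and the modifier is "noon".
Assembled: [[mountain [citadel amber]] [noon lamp]].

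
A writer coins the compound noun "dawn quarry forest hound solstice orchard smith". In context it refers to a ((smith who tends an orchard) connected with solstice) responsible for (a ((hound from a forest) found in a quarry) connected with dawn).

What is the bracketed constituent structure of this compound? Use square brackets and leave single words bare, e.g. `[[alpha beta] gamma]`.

Overall it is a kind of smith (specifically "solstice orchard smith"); the modifier is "dawn quarry forest hound".
Inside "dawn quarry forest hound": head "hound" (specifically "quarry forest hound"), modifier "dawn".
Inside "quarry forest hound": head "hound" (specifically "forest hound"), modifier "quarry".
Inside "forest hound": head "hound", modifier "forest".
Inside "solstice orchard smith": head "smith" (specifically "orchard smith"), modifier "solstice".
Inside "orchard smith": head "smith", modifier "orchard".
So the structure is [[dawn [quarry [forest hound]]] [solstice [orchard smith]]].

[[dawn [quarry [forest hound]]] [solstice [orchard smith]]]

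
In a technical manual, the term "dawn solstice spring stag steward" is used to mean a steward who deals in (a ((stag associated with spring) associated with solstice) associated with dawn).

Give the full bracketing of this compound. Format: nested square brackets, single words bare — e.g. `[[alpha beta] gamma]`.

Overall it is a kind of steward; the modifier is "dawn solstice spring stag".
Within "dawn solstice spring stag", the head is "stag" (specifically "solstice spring stag") and the modifier is "dawn".
Within "solstice spring stag", the head is "stag" (specifically "spring stag") and the modifier is "solstice".
Within "spring stag", the head is "stag" and the modifier is "spring".
So the structure is [[dawn [solstice [spring stag]]] steward].

[[dawn [solstice [spring stag]]] steward]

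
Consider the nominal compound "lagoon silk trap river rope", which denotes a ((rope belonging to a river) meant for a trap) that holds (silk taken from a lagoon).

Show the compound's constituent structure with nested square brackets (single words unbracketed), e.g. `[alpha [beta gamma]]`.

[[lagoon silk] [trap [river rope]]]

The outermost head in the paraphrase is "rope" (specifically "trap river rope"), modified by "lagoon silk".
Inside "lagoon silk": head "silk", modifier "lagoon".
Inside "trap river rope": head "rope" (specifically "river rope"), modifier "trap".
Inside "river rope": head "rope", modifier "river".
Assembled: [[lagoon silk] [trap [river rope]]].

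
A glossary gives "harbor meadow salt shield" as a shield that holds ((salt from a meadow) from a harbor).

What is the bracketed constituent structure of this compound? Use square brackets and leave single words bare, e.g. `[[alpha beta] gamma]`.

At the top level: head "shield"; modifier "harbor meadow salt".
Within "harbor meadow salt", the head is "salt" (specifically "meadow salt") and the modifier is "harbor".
Within "meadow salt", the head is "salt" and the modifier is "meadow".
Assembled: [[harbor [meadow salt]] shield].

[[harbor [meadow salt]] shield]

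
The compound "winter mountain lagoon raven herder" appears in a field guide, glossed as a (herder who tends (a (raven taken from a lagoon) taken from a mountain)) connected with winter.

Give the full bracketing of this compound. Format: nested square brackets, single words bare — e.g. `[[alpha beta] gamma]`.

Whole compound: head "herder" (specifically "mountain lagoon raven herder"), modifier "winter".
"mountain lagoon raven herder" → head "herder", modifier "mountain lagoon raven".
"mountain lagoon raven" → head "raven" (specifically "lagoon raven"), modifier "mountain".
"lagoon raven" → head "raven", modifier "lagoon".
Putting it together: [winter [[mountain [lagoon raven]] herder]].

[winter [[mountain [lagoon raven]] herder]]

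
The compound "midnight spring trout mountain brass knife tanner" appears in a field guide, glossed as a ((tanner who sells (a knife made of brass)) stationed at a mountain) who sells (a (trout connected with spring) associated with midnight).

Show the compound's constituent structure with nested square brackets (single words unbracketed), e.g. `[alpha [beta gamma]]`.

[[midnight [spring trout]] [mountain [[brass knife] tanner]]]

Whole compound: head "tanner" (specifically "mountain brass knife tanner"), modifier "midnight spring trout".
Within "midnight spring trout", the head is "trout" (specifically "spring trout") and the modifier is "midnight".
Within "spring trout", the head is "trout" and the modifier is "spring".
Within "mountain brass knife tanner", the head is "tanner" (specifically "brass knife tanner") and the modifier is "mountain".
Within "brass knife tanner", the head is "tanner" and the modifier is "brass knife".
Within "brass knife", the head is "knife" and the modifier is "brass".
So the structure is [[midnight [spring trout]] [mountain [[brass knife] tanner]]].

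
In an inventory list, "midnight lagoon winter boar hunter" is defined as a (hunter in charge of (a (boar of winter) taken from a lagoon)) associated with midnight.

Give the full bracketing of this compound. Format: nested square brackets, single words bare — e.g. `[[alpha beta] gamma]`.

Whole compound: head "hunter" (specifically "lagoon winter boar hunter"), modifier "midnight".
"lagoon winter boar hunter" → head "hunter", modifier "lagoon winter boar".
"lagoon winter boar" → head "boar" (specifically "winter boar"), modifier "lagoon".
"winter boar" → head "boar", modifier "winter".
Assembled: [midnight [[lagoon [winter boar]] hunter]].

[midnight [[lagoon [winter boar]] hunter]]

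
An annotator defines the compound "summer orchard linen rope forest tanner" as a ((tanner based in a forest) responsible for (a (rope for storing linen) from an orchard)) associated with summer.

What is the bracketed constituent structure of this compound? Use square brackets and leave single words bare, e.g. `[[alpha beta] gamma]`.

[summer [[orchard [linen rope]] [forest tanner]]]

Whole compound: head "tanner" (specifically "orchard linen rope forest tanner"), modifier "summer".
Within "orchard linen rope forest tanner", the head is "tanner" (specifically "forest tanner") and the modifier is "orchard linen rope".
Within "orchard linen rope", the head is "rope" (specifically "linen rope") and the modifier is "orchard".
Within "linen rope", the head is "rope" and the modifier is "linen".
Within "forest tanner", the head is "tanner" and the modifier is "forest".
Assembled: [summer [[orchard [linen rope]] [forest tanner]]].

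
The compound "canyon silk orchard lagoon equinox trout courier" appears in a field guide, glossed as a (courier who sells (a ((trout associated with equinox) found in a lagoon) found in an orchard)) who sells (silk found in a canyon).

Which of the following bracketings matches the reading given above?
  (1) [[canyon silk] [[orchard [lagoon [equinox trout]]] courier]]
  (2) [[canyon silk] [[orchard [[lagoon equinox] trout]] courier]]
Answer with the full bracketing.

[[canyon silk] [[orchard [lagoon [equinox trout]]] courier]]

The paraphrase's head is the "courier" part ("orchard lagoon equinox trout courier"); its modifier is "canyon silk".
That top-level split, carried through the inner groups, gives [[canyon silk] [[orchard [lagoon [equinox trout]]] courier]].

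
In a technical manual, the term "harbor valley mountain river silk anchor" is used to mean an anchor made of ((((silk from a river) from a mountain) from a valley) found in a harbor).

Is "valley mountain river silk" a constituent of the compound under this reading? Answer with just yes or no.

yes

The paraphrase groups the words so that "valley mountain river silk" is one unit: it corresponds to a single parenthesized sub-phrase.
The full structure is [[harbor [valley [mountain [river silk]]]] anchor], in which [valley mountain river silk] is a constituent.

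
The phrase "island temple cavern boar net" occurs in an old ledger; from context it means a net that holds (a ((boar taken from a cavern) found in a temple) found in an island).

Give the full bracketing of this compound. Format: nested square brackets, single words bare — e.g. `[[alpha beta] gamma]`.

The outermost head in the paraphrase is "net", modified by "island temple cavern boar".
Inside "island temple cavern boar": head "boar" (specifically "temple cavern boar"), modifier "island".
Inside "temple cavern boar": head "boar" (specifically "cavern boar"), modifier "temple".
Inside "cavern boar": head "boar", modifier "cavern".
Assembled: [[island [temple [cavern boar]]] net].

[[island [temple [cavern boar]]] net]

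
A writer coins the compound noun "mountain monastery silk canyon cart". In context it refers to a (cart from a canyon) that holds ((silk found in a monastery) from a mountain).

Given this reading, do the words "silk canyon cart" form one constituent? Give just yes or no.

The top-level split is [mountain monastery silk] [canyon cart]; the full structure is [[mountain [monastery silk]] [canyon cart]].
"silk canyon cart" straddles a constituent boundary, so it is not a single unit.

no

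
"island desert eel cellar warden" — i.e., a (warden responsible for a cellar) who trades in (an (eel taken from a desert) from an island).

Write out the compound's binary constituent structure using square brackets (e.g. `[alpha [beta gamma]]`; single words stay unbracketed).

Whole compound: head "warden" (specifically "cellar warden"), modifier "island desert eel".
Inside "island desert eel": head "eel" (specifically "desert eel"), modifier "island".
Inside "desert eel": head "eel", modifier "desert".
Inside "cellar warden": head "warden", modifier "cellar".
Assembled: [[island [desert eel]] [cellar warden]].

[[island [desert eel]] [cellar warden]]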